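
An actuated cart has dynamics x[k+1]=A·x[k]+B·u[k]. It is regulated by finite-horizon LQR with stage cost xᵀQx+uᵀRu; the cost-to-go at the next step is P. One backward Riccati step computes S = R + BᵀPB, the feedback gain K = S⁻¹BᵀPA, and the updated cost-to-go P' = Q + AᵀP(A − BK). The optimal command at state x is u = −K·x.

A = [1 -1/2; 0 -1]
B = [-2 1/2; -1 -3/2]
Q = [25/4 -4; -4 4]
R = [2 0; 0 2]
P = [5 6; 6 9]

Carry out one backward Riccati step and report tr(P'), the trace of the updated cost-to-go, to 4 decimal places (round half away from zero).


11.1149

BᵀP = [-16.0000 -21.0000; -6.5000 -10.5000]
S = R + BᵀPB = [2 0; 0 2] + [53.0000 23.5000; 23.5000 12.5000] = [55.0000 23.5000; 23.5000 14.5000]
BᵀPA = [-16.0000 29.0000; -6.5000 13.7500]
K = S⁻¹·BᵀPA = [-0.3231 0.3970; 0.0754 0.3048]
A−BK = [0.3160 0.1417; -0.2100 -0.1458]
AᵀP(A−BK) = [0.3201 -0.1662; -0.1662 0.5449]
P' = Q + AᵀP(A−BK) = [6.5701 -4.1662; -4.1662 4.5449]
tr(P') = 11.1149


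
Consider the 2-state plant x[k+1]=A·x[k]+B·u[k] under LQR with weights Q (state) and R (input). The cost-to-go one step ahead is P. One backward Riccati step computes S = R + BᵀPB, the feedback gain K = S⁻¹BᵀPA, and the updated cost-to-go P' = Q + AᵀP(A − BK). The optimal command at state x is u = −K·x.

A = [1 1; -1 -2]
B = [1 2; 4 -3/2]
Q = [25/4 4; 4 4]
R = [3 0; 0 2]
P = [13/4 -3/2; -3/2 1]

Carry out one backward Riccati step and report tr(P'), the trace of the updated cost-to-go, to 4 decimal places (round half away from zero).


BᵀP = [-2.7500 2.5000; 8.7500 -4.5000]
S = R + BᵀPB = [3 0; 0 2] + [7.2500 -9.2500; -9.2500 24.2500] = [10.2500 -9.2500; -9.2500 26.2500]
BᵀPA = [-5.2500 -7.7500; 13.2500 17.7500]
K = S⁻¹·BᵀPA = [-0.0831 -0.2139; 0.4755 0.6008]
A−BK = [0.1322 0.0123; 0.0456 -0.2432]
AᵀP(A−BK) = [0.5136 0.6662; 0.6662 0.9278]
P' = Q + AᵀP(A−BK) = [6.7636 4.6662; 4.6662 4.9278]
tr(P') = 11.6914

11.6914


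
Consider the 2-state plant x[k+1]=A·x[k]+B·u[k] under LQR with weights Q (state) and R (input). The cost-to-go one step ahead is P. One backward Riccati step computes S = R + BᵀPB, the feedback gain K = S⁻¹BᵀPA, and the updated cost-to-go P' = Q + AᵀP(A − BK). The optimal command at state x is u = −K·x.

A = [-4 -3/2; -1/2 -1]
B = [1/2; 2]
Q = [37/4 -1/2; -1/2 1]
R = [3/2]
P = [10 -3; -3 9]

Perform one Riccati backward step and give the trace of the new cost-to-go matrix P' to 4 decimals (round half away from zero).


175.8511

BᵀP = [-1.0000 16.5000]
S = R + BᵀPB = [3/2] + [32.5000] = [34.0000]
BᵀPA = [-4.2500 -15.0000]
K = S⁻¹·BᵀPA = [-0.1250 -0.4412]
A−BK = [-3.9375 -1.2794; -0.2500 -0.1176]
AᵀP(A−BK) = [149.7188 48.3750; 48.3750 15.8824]
P' = Q + AᵀP(A−BK) = [158.9688 47.8750; 47.8750 16.8824]
tr(P') = 175.8511


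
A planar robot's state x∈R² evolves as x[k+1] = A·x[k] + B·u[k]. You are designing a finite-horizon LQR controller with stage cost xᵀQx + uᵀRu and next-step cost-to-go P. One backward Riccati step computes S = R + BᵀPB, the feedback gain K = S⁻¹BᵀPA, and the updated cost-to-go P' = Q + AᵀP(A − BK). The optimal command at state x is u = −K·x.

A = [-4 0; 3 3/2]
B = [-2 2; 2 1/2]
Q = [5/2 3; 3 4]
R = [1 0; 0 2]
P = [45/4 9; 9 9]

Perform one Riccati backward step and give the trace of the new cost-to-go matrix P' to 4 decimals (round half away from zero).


BᵀP = [-4.5000 0.0000; 27.0000 22.5000]
S = R + BᵀPB = [1 0; 0 2] + [9.0000 -9.0000; -9.0000 65.2500] = [10.0000 -9.0000; -9.0000 67.2500]
BᵀPA = [18.0000 0.0000; -40.5000 33.7500]
K = S⁻¹·BᵀPA = [1.4303 0.5135; -0.4108 0.5706]
A−BK = [-0.3178 -0.1141; 0.3449 0.1877]
AᵀP(A−BK) = [2.6171 0.3652; 0.3652 0.9928]
P' = Q + AᵀP(A−BK) = [5.1171 3.3652; 3.3652 4.9928]
tr(P') = 10.1099

10.1099


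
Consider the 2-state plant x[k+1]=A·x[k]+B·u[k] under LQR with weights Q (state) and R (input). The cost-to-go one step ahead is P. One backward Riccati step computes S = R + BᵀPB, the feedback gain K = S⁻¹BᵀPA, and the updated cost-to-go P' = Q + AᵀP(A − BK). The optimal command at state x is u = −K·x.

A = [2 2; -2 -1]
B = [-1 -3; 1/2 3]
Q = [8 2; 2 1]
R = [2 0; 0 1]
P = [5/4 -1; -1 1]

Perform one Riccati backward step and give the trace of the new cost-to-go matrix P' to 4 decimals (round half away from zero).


9.7203

BᵀP = [-1.7500 1.5000; -6.7500 6.0000]
S = R + BᵀPB = [2 0; 0 1] + [2.5000 9.7500; 9.7500 38.2500] = [4.5000 9.7500; 9.7500 39.2500]
BᵀPA = [-6.5000 -5.0000; -25.5000 -19.5000]
K = S⁻¹·BᵀPA = [-0.0797 -0.0751; -0.6299 -0.4782]
A−BK = [0.0307 0.4904; -0.0705 0.4720]
AᵀP(A−BK) = [0.4199 0.3188; 0.3188 0.3004]
P' = Q + AᵀP(A−BK) = [8.4199 2.3188; 2.3188 1.3004]
tr(P') = 9.7203


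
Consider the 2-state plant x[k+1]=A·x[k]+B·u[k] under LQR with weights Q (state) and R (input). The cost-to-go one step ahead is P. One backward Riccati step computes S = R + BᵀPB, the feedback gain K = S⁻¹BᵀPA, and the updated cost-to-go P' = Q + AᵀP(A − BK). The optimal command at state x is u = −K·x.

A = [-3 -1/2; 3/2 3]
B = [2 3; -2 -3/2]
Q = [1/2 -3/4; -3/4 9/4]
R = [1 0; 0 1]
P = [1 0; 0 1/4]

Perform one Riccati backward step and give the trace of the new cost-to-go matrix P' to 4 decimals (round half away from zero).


BᵀP = [2.0000 -0.5000; 3.0000 -0.3750]
S = R + BᵀPB = [1 0; 0 1] + [5.0000 6.7500; 6.7500 9.5625] = [6.0000 6.7500; 6.7500 10.5625]
BᵀPA = [-6.7500 -2.5000; -9.5625 -2.6250]
K = S⁻¹·BᵀPA = [-0.3789 -0.4877; -0.6632 0.0632]
A−BK = [-0.2526 0.2860; -0.2526 2.1193]
AᵀP(A−BK) = [0.6632 -0.0632; -0.0632 1.4465]
P' = Q + AᵀP(A−BK) = [1.1632 -0.8132; -0.8132 3.6965]
tr(P') = 4.8596

4.8596


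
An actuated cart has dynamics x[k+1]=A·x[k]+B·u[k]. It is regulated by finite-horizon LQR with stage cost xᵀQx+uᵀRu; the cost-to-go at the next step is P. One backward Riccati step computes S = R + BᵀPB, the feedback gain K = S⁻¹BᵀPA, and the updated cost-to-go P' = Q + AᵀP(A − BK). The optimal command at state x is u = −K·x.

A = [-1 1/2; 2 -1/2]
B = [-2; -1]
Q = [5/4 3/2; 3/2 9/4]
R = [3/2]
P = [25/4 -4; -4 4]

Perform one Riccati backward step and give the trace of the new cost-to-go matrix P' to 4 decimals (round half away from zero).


BᵀP = [-8.5000 4.0000]
S = R + BᵀPB = [3/2] + [13.0000] = [14.5000]
BᵀPA = [16.5000 -6.2500]
K = S⁻¹·BᵀPA = [1.1379 -0.4310]
A−BK = [1.2759 -0.3621; 3.1379 -0.9310]
AᵀP(A−BK) = [19.4741 -6.0129; -6.0129 1.8685]
P' = Q + AᵀP(A−BK) = [20.7241 -4.5129; -4.5129 4.1185]
tr(P') = 24.8427

24.8427


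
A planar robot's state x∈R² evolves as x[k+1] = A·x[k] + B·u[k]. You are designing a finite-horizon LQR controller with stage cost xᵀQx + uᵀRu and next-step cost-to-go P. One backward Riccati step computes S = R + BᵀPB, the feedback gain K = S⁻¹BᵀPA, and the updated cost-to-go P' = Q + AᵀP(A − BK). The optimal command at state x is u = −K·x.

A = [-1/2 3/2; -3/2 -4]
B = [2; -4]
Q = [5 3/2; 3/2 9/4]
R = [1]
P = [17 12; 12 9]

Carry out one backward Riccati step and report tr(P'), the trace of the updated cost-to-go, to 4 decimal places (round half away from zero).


BᵀP = [-14.0000 -12.0000]
S = R + BᵀPB = [1] + [20.0000] = [21.0000]
BᵀPA = [25.0000 27.0000]
K = S⁻¹·BᵀPA = [1.1905 1.2857]
A−BK = [-2.8810 -1.0714; 3.2619 1.1429]
AᵀP(A−BK) = [12.7381 6.1071; 6.1071 3.5357]
P' = Q + AᵀP(A−BK) = [17.7381 7.6071; 7.6071 5.7857]
tr(P') = 23.5238

23.5238


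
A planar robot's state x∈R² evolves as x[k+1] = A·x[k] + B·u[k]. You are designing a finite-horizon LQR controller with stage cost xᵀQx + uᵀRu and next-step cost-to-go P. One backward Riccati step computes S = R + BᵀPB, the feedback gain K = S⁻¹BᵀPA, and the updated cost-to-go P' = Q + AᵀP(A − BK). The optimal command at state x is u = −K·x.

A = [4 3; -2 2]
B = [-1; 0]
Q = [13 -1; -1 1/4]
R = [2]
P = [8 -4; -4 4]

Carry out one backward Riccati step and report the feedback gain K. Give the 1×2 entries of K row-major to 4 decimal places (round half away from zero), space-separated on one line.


-4.0000 -1.6000

BᵀP = [-8.0000 4.0000]
S = R + BᵀPB = [2] + [8.0000] = [10.0000]
BᵀPA = [-40.0000 -16.0000]
K = S⁻¹·BᵀPA = [-4.0000 -1.6000]
A−BK = [0.0000 1.4000; -2.0000 2.0000]
AᵀP(A−BK) = [48.0000 8.0000; 8.0000 14.4000]
P' = Q + AᵀP(A−BK) = [61.0000 7.0000; 7.0000 14.6500]
tr(P') = 75.6500


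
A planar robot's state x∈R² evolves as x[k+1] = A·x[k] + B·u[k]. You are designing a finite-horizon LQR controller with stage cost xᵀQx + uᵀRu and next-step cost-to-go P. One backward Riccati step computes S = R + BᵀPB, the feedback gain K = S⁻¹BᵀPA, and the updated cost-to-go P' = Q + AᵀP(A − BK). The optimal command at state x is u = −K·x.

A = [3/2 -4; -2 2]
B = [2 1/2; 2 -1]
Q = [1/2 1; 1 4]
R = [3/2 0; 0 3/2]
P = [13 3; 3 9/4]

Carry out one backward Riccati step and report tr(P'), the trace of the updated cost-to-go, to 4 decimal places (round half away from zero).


25.3049

BᵀP = [32.0000 10.5000; 3.5000 -0.7500]
S = R + BᵀPB = [3/2 0; 0 3/2] + [85.0000 5.5000; 5.5000 2.5000] = [86.5000 5.5000; 5.5000 4.0000]
BᵀPA = [27.0000 -107.0000; 6.7500 -15.5000]
K = S⁻¹·BᵀPA = [0.2245 -1.0855; 1.3789 -2.3824]
A−BK = [0.3616 -0.6378; -1.0701 1.7886]
AᵀP(A−BK) = [4.8821 -8.6099; -8.6099 15.9228]
P' = Q + AᵀP(A−BK) = [5.3821 -7.6099; -7.6099 19.9228]
tr(P') = 25.3049


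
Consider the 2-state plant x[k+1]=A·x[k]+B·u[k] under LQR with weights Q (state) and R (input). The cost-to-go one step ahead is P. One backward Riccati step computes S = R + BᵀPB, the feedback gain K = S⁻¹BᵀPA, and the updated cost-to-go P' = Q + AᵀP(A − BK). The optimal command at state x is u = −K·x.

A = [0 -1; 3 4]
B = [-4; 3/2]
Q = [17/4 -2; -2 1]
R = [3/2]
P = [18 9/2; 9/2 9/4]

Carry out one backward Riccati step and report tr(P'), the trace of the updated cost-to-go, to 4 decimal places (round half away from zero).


BᵀP = [-65.2500 -14.6250]
S = R + BᵀPB = [3/2] + [239.0625] = [240.5625]
BᵀPA = [-43.8750 6.7500]
K = S⁻¹·BᵀPA = [-0.1824 0.0281]
A−BK = [-0.7295 -0.8878; 3.2736 3.9579]
AᵀP(A−BK) = [12.2479 14.7311; 14.7311 17.8106]
P' = Q + AᵀP(A−BK) = [16.4979 12.7311; 12.7311 18.8106]
tr(P') = 35.3085

35.3085


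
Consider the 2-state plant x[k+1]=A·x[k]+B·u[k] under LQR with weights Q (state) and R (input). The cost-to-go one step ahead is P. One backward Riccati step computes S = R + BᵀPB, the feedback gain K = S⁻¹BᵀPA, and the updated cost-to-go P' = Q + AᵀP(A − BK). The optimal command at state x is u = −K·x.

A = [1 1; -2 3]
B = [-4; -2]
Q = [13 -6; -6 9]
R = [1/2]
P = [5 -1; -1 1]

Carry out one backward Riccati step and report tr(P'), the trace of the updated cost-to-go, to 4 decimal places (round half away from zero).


BᵀP = [-18.0000 2.0000]
S = R + BᵀPB = [1/2] + [68.0000] = [68.5000]
BᵀPA = [-22.0000 -12.0000]
K = S⁻¹·BᵀPA = [-0.3212 -0.1752]
A−BK = [-0.2847 0.2993; -2.6423 2.6496]
AᵀP(A−BK) = [5.9343 -5.8540; -5.8540 5.8978]
P' = Q + AᵀP(A−BK) = [18.9343 -11.8540; -11.8540 14.8978]
tr(P') = 33.8321

33.8321


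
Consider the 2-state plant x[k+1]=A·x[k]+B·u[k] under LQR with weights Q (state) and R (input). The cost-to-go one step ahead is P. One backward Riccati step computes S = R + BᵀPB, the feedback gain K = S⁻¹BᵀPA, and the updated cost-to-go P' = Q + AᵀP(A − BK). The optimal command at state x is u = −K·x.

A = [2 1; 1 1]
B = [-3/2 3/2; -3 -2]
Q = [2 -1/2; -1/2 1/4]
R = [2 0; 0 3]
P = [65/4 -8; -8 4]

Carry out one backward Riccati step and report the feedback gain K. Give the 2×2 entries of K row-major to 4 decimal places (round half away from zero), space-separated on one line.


-0.1641 -0.1033 0.5857 0.1962

BᵀP = [-0.3750 0.0000; 40.3750 -20.0000]
S = R + BᵀPB = [2 0; 0 3] + [0.5625 -0.5625; -0.5625 100.5625] = [2.5625 -0.5625; -0.5625 103.5625]
BᵀPA = [-0.7500 -0.3750; 60.7500 20.3750]
K = S⁻¹·BᵀPA = [-0.1641 -0.1033; 0.5857 0.1962]
A−BK = [0.8753 0.5508; 1.6791 1.0825]
AᵀP(A−BK) = [1.2950 0.5046; 0.5046 0.2141]
P' = Q + AᵀP(A−BK) = [3.2950 0.0046; 0.0046 0.4641]
tr(P') = 3.7591


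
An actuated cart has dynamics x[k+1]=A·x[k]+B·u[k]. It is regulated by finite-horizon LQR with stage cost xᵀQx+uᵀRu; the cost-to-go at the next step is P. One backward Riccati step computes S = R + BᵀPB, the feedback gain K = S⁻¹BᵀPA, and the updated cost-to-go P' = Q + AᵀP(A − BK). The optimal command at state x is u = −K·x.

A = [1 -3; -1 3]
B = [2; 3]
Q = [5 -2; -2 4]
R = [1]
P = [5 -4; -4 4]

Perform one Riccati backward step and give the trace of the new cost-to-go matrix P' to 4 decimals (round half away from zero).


139.0000

BᵀP = [-2.0000 4.0000]
S = R + BᵀPB = [1] + [8.0000] = [9.0000]
BᵀPA = [-6.0000 18.0000]
K = S⁻¹·BᵀPA = [-0.6667 2.0000]
A−BK = [2.3333 -7.0000; 1.0000 -3.0000]
AᵀP(A−BK) = [13.0000 -39.0000; -39.0000 117.0000]
P' = Q + AᵀP(A−BK) = [18.0000 -41.0000; -41.0000 121.0000]
tr(P') = 139.0000


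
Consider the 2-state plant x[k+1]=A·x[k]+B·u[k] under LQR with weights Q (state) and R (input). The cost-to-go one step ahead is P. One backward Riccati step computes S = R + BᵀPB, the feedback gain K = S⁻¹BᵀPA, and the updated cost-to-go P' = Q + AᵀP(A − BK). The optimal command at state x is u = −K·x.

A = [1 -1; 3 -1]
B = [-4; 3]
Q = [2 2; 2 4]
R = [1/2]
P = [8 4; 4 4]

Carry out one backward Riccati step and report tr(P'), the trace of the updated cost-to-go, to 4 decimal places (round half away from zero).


70.6423

BᵀP = [-20.0000 -4.0000]
S = R + BᵀPB = [1/2] + [68.0000] = [68.5000]
BᵀPA = [-32.0000 24.0000]
K = S⁻¹·BᵀPA = [-0.4672 0.3504]
A−BK = [-0.8686 0.4015; 4.4015 -2.0511]
AᵀP(A−BK) = [53.0511 -24.7883; -24.7883 11.5912]
P' = Q + AᵀP(A−BK) = [55.0511 -22.7883; -22.7883 15.5912]
tr(P') = 70.6423


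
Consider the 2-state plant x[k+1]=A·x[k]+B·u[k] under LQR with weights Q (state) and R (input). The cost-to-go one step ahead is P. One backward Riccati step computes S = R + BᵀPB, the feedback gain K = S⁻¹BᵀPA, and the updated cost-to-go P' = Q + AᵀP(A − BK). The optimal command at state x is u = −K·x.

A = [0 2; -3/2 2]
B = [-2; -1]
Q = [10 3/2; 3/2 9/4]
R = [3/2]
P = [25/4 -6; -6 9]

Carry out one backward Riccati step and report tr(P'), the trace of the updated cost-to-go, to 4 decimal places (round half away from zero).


39.4783

BᵀP = [-6.5000 3.0000]
S = R + BᵀPB = [3/2] + [10.0000] = [11.5000]
BᵀPA = [-4.5000 -7.0000]
K = S⁻¹·BᵀPA = [-0.3913 -0.6087]
A−BK = [-0.7826 0.7826; -1.8913 1.3913]
AᵀP(A−BK) = [18.4891 -11.7391; -11.7391 8.7391]
P' = Q + AᵀP(A−BK) = [28.4891 -10.2391; -10.2391 10.9891]
tr(P') = 39.4783


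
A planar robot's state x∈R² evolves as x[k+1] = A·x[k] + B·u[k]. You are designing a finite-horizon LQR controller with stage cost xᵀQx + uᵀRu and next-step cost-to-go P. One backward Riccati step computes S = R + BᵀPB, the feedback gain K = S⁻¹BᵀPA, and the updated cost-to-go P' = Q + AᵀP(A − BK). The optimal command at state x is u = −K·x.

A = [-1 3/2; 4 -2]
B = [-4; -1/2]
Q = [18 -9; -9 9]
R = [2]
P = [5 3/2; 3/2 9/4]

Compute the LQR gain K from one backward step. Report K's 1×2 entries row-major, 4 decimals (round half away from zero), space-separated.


-0.0875 -0.1905

BᵀP = [-20.7500 -7.1250]
S = R + BᵀPB = [2] + [86.5625] = [88.5625]
BᵀPA = [-7.7500 -16.8750]
K = S⁻¹·BᵀPA = [-0.0875 -0.1905]
A−BK = [-1.3500 0.7378; 3.9562 -2.0953]
AᵀP(A−BK) = [28.3218 -14.9767; -14.9767 8.0346]
P' = Q + AᵀP(A−BK) = [46.3218 -23.9767; -23.9767 17.0346]
tr(P') = 63.3564


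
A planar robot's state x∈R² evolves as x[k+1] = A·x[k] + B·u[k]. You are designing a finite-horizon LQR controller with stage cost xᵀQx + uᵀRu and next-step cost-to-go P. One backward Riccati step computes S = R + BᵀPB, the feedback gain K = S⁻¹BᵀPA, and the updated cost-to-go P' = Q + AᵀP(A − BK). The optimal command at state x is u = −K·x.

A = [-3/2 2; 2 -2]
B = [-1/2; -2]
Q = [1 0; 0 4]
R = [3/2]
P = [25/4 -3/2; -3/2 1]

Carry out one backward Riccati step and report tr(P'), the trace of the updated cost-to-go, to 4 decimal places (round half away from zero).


BᵀP = [-0.1250 -1.2500]
S = R + BᵀPB = [3/2] + [2.5625] = [4.0625]
BᵀPA = [-2.3125 2.2500]
K = S⁻¹·BᵀPA = [-0.5692 0.5538]
A−BK = [-1.7846 2.2769; 0.8615 -0.8923]
AᵀP(A−BK) = [25.7462 -31.9692; -31.9692 39.7538]
P' = Q + AᵀP(A−BK) = [26.7462 -31.9692; -31.9692 43.7538]
tr(P') = 70.5000

70.5000


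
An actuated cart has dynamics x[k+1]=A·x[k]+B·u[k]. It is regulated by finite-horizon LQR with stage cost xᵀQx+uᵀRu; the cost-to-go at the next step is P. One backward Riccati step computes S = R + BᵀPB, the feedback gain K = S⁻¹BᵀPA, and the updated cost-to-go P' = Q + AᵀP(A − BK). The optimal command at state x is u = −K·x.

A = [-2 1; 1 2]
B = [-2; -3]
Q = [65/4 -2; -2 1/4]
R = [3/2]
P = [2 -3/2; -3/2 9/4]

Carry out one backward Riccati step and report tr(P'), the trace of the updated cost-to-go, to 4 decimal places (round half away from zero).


31.6596

BᵀP = [0.5000 -3.7500]
S = R + BᵀPB = [3/2] + [10.2500] = [11.7500]
BᵀPA = [-4.7500 -7.0000]
K = S⁻¹·BᵀPA = [-0.4043 -0.5957]
A−BK = [-2.8085 -0.1915; -0.2128 0.2128]
AᵀP(A−BK) = [14.3298 2.1702; 2.1702 0.8298]
P' = Q + AᵀP(A−BK) = [30.5798 0.1702; 0.1702 1.0798]
tr(P') = 31.6596


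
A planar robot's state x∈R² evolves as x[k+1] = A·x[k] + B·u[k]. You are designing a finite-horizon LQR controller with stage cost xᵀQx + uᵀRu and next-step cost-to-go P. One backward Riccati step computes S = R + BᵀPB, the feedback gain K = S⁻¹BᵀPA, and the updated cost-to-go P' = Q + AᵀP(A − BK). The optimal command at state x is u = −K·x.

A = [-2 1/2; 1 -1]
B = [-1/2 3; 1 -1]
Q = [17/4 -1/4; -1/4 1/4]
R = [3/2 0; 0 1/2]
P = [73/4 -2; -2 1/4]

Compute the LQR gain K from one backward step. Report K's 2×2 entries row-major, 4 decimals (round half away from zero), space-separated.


BᵀP = [-11.1250 1.2500; 56.7500 -6.2500]
S = R + BᵀPB = [3/2 0; 0 1/2] + [6.8125 -34.6250; -34.6250 176.5000] = [8.3125 -34.6250; -34.6250 177.0000]
BᵀPA = [23.5000 -6.8125; -119.7500 34.6250]
K = S⁻¹·BᵀPA = [0.0483 -0.0254; -0.6671 0.1907]
A−BK = [0.0255 -0.0847; 0.2846 -0.7839]
AᵀP(A−BK) = [0.2291 -0.0724; -0.0724 0.0381]
P' = Q + AᵀP(A−BK) = [4.4791 -0.3224; -0.3224 0.2881]
tr(P') = 4.7672

0.0483 -0.0254 -0.6671 0.1907


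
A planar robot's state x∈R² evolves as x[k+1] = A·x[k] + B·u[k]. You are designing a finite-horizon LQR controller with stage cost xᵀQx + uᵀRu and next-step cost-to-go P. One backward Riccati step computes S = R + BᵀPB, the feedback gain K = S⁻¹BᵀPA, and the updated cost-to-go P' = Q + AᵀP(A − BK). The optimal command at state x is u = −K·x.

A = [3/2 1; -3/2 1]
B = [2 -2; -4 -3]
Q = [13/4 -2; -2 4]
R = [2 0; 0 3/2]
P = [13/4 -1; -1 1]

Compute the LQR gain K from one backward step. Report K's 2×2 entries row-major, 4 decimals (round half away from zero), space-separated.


BᵀP = [10.5000 -6.0000; -3.5000 -1.0000]
S = R + BᵀPB = [2 0; 0 3/2] + [45.0000 -3.0000; -3.0000 10.0000] = [47.0000 -3.0000; -3.0000 11.5000]
BᵀPA = [24.7500 4.5000; -3.7500 -4.5000]
K = S⁻¹·BᵀPA = [0.5143 0.0720; -0.1919 -0.3725]
A−BK = [0.0875 0.1110; -0.0183 0.1703]
AᵀP(A−BK) = [0.6128 0.1968; 0.1968 0.2498]
P' = Q + AᵀP(A−BK) = [3.8628 -1.8032; -1.8032 4.2498]
tr(P') = 8.1125

0.5143 0.0720 -0.1919 -0.3725


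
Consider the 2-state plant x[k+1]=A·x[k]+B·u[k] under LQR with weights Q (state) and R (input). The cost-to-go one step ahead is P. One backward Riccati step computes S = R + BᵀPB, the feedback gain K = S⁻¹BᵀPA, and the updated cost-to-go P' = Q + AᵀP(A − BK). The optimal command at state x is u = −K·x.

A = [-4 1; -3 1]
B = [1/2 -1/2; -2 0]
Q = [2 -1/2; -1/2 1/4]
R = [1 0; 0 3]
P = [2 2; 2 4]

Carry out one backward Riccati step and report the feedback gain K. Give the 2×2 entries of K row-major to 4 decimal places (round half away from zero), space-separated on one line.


BᵀP = [-3.0000 -7.0000; -1.0000 -1.0000]
S = R + BᵀPB = [1 0; 0 3] + [12.5000 1.5000; 1.5000 0.5000] = [13.5000 1.5000; 1.5000 3.5000]
BᵀPA = [33.0000 -10.0000; 7.0000 -2.0000]
K = S⁻¹·BᵀPA = [2.3333 -0.7111; 1.0000 -0.2667]
A−BK = [-4.6667 1.2222; 1.6667 -0.4222]
AᵀP(A−BK) = [32.0000 -8.6667; -8.6667 2.3556]
P' = Q + AᵀP(A−BK) = [34.0000 -9.1667; -9.1667 2.6056]
tr(P') = 36.6056

2.3333 -0.7111 1.0000 -0.2667


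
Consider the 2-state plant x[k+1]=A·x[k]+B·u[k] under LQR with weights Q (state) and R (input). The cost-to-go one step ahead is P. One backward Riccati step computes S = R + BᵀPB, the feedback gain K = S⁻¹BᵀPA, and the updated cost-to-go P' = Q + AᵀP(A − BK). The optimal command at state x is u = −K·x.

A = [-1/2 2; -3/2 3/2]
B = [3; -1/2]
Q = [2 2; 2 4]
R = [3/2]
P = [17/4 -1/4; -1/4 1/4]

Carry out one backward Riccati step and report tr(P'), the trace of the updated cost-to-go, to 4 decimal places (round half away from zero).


BᵀP = [12.8750 -0.8750]
S = R + BᵀPB = [3/2] + [39.0625] = [40.5625]
BᵀPA = [-5.1250 24.4375]
K = S⁻¹·BᵀPA = [-0.1263 0.6025]
A−BK = [-0.1210 0.1926; -1.5632 1.8012]
AᵀP(A−BK) = [0.6025 -0.7874; -0.7874 1.3398]
P' = Q + AᵀP(A−BK) = [2.6025 1.2126; 1.2126 5.3398]
tr(P') = 7.9422

7.9422


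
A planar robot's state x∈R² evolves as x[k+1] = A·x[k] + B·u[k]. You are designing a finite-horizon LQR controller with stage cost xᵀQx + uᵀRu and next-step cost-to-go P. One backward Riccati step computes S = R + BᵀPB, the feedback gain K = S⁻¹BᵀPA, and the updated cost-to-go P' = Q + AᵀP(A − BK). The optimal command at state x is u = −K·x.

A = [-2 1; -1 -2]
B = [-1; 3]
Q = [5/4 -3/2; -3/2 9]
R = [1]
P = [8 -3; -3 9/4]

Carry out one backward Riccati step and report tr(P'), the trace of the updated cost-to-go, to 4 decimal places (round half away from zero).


20.8585

BᵀP = [-17.0000 9.7500]
S = R + BᵀPB = [1] + [46.2500] = [47.2500]
BᵀPA = [24.2500 -36.5000]
K = S⁻¹·BᵀPA = [0.5132 -0.7725]
A−BK = [-1.4868 0.2275; -2.5397 0.3175]
AᵀP(A−BK) = [9.8042 -1.7672; -1.7672 0.8042]
P' = Q + AᵀP(A−BK) = [11.0542 -3.2672; -3.2672 9.8042]
tr(P') = 20.8585


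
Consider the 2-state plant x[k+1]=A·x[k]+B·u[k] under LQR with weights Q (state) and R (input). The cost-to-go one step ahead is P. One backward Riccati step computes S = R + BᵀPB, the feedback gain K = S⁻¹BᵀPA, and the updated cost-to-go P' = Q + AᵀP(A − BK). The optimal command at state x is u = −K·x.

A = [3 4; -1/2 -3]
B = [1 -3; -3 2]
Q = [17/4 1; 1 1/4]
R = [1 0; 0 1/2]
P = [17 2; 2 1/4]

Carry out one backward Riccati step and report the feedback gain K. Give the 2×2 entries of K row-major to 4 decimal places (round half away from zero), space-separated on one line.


0.0568 0.1494 -1.0461 -1.2792

BᵀP = [11.0000 1.2500; -47.0000 -5.5000]
S = R + BᵀPB = [1 0; 0 1/2] + [7.2500 -30.5000; -30.5000 130.0000] = [8.2500 -30.5000; -30.5000 130.5000]
BᵀPA = [32.3750 40.2500; -138.2500 -171.5000]
K = S⁻¹·BᵀPA = [0.0568 0.1494; -1.0461 -1.2792]
A−BK = [-0.1951 0.0128; 1.7626 0.0068]
AᵀP(A−BK) = [0.5986 0.6806; 0.6806 0.8437]
P' = Q + AᵀP(A−BK) = [4.8486 1.6806; 1.6806 1.0937]
tr(P') = 5.9424


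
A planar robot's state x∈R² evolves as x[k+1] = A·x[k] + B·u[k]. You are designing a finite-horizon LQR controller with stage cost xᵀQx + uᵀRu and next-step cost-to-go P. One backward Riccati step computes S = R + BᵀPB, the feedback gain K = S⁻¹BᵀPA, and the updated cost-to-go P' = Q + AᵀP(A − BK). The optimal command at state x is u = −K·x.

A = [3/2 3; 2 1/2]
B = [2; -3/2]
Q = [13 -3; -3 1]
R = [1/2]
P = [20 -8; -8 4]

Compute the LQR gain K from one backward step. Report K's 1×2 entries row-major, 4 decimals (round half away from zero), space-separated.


0.2473 1.0545

BᵀP = [52.0000 -22.0000]
S = R + BᵀPB = [1/2] + [137.0000] = [137.5000]
BᵀPA = [34.0000 145.0000]
K = S⁻¹·BᵀPA = [0.2473 1.0545]
A−BK = [1.0055 0.8909; 2.3709 2.0818]
AᵀP(A−BK) = [4.5927 4.1455; 4.1455 4.0909]
P' = Q + AᵀP(A−BK) = [17.5927 1.1455; 1.1455 5.0909]
tr(P') = 22.6836


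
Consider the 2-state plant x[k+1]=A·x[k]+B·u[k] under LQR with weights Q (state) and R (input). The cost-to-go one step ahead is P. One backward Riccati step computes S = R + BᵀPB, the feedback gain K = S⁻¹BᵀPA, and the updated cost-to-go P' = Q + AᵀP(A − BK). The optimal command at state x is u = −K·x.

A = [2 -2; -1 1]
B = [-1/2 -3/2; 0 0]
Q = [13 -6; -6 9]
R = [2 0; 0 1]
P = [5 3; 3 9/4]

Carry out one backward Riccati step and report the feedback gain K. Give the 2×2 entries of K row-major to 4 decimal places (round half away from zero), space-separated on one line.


-0.1359 0.1359 -0.8155 0.8155

BᵀP = [-2.5000 -1.5000; -7.5000 -4.5000]
S = R + BᵀPB = [2 0; 0 1] + [1.2500 3.7500; 3.7500 11.2500] = [3.2500 3.7500; 3.7500 12.2500]
BᵀPA = [-3.5000 3.5000; -10.5000 10.5000]
K = S⁻¹·BᵀPA = [-0.1359 0.1359; -0.8155 0.8155]
A−BK = [0.7087 -0.7087; -1.0000 1.0000]
AᵀP(A−BK) = [1.2112 -1.2112; -1.2112 1.2112]
P' = Q + AᵀP(A−BK) = [14.2112 -7.2112; -7.2112 10.2112]
tr(P') = 24.4223


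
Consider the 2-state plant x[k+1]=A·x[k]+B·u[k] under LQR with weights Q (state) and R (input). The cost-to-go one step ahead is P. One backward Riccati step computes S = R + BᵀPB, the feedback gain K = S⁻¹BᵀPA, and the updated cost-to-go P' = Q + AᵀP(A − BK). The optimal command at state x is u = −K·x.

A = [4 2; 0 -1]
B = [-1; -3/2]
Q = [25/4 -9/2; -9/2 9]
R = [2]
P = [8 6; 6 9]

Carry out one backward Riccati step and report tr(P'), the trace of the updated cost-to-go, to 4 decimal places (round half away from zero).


BᵀP = [-17.0000 -19.5000]
S = R + BᵀPB = [2] + [46.2500] = [48.2500]
BᵀPA = [-68.0000 -14.5000]
K = S⁻¹·BᵀPA = [-1.4093 -0.3005]
A−BK = [2.5907 1.6995; -2.1140 -1.4508]
AᵀP(A−BK) = [32.1658 19.5648; 19.5648 12.6425]
P' = Q + AᵀP(A−BK) = [38.4158 15.0648; 15.0648 21.6425]
tr(P') = 60.0583

60.0583


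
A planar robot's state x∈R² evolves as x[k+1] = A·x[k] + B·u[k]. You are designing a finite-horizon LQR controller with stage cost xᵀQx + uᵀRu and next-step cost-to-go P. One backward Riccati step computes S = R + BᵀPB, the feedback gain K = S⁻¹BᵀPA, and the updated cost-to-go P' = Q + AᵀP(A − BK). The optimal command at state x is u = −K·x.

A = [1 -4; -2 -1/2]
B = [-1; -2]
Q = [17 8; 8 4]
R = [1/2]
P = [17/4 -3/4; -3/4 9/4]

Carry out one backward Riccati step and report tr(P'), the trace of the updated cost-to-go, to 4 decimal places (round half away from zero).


BᵀP = [-2.7500 -3.7500]
S = R + BᵀPB = [1/2] + [10.2500] = [10.7500]
BᵀPA = [4.7500 12.8750]
K = S⁻¹·BᵀPA = [0.4419 1.1977]
A−BK = [1.4419 -2.8023; -1.1163 1.8953]
AᵀP(A−BK) = [14.1512 -26.0640; -26.0640 50.1424]
P' = Q + AᵀP(A−BK) = [31.1512 -18.0640; -18.0640 54.1424]
tr(P') = 85.2936

85.2936


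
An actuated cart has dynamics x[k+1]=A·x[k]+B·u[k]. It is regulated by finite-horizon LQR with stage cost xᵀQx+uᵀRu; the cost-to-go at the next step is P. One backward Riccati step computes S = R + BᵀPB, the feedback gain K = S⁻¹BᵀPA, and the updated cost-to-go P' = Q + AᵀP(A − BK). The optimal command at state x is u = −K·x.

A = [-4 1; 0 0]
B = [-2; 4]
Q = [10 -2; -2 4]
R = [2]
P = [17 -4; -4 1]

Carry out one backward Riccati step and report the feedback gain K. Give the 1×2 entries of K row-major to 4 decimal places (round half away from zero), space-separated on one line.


BᵀP = [-50.0000 12.0000]
S = R + BᵀPB = [2] + [148.0000] = [150.0000]
BᵀPA = [200.0000 -50.0000]
K = S⁻¹·BᵀPA = [1.3333 -0.3333]
A−BK = [-1.3333 0.3333; -5.3333 1.3333]
AᵀP(A−BK) = [5.3333 -1.3333; -1.3333 0.3333]
P' = Q + AᵀP(A−BK) = [15.3333 -3.3333; -3.3333 4.3333]
tr(P') = 19.6667

1.3333 -0.3333


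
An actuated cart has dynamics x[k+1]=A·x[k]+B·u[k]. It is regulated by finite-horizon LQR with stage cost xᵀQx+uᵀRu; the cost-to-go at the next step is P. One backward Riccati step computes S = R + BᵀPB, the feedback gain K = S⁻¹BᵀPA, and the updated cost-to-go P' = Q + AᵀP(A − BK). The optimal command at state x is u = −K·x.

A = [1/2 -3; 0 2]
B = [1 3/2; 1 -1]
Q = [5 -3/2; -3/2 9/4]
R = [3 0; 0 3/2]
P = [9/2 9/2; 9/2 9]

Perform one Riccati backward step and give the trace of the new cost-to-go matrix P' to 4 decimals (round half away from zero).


BᵀP = [9.0000 13.5000; 2.2500 -2.2500]
S = R + BᵀPB = [3 0; 0 3/2] + [22.5000 0.0000; 0.0000 5.6250] = [25.5000 0.0000; 0.0000 7.1250]
BᵀPA = [4.5000 0.0000; 1.1250 -11.2500]
K = S⁻¹·BᵀPA = [0.1765 0.0000; 0.1579 -1.5789]
A−BK = [0.0867 -0.6316; -0.0186 0.4211]
AᵀP(A−BK) = [0.1533 -0.4737; -0.4737 4.7368]
P' = Q + AᵀP(A−BK) = [5.1533 -1.9737; -1.9737 6.9868]
tr(P') = 12.1401

12.1401


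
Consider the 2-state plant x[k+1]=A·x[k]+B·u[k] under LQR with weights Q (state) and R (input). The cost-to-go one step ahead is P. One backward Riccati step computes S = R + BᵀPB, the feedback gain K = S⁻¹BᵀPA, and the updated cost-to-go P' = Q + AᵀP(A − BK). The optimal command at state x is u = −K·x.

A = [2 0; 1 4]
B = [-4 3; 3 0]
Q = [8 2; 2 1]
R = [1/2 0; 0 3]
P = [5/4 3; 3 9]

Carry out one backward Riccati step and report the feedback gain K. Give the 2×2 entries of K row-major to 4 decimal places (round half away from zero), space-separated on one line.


0.4695 1.5305 0.7626 1.2374

BᵀP = [4.0000 15.0000; 3.7500 9.0000]
S = R + BᵀPB = [1/2 0; 0 3] + [29.0000 12.0000; 12.0000 11.2500] = [29.5000 12.0000; 12.0000 14.2500]
BᵀPA = [23.0000 60.0000; 16.5000 36.0000]
K = S⁻¹·BᵀPA = [0.4695 1.5305; 0.7626 1.2374]
A−BK = [1.5902 2.4098; -0.4084 -0.5916]
AᵀP(A−BK) = [2.6201 4.3799; 4.3799 7.6201]
P' = Q + AᵀP(A−BK) = [10.6201 6.3799; 6.3799 8.6201]
tr(P') = 19.2402


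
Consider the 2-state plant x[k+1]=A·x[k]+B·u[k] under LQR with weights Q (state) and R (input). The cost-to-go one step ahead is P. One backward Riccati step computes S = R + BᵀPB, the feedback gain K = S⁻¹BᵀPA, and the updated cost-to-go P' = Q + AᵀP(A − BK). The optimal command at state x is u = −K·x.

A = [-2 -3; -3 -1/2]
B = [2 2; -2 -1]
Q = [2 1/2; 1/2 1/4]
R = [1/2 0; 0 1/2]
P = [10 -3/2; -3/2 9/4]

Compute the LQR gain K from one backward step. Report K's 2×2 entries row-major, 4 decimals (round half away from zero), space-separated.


2.2981 0.9522 -3.0810 -2.3142

BᵀP = [23.0000 -7.5000; 21.5000 -5.2500]
S = R + BᵀPB = [1/2 0; 0 1/2] + [61.0000 53.5000; 53.5000 48.2500] = [61.5000 53.5000; 53.5000 48.7500]
BᵀPA = [-23.5000 -65.2500; -27.2500 -61.8750]
K = S⁻¹·BᵀPA = [2.2981 0.9522; -3.0810 -2.3142]
A−BK = [-0.4342 -0.2760; -1.4848 -0.9098]
AᵀP(A−BK) = [12.2985 7.6897; 7.6897 5.0020]
P' = Q + AᵀP(A−BK) = [14.2985 8.1897; 8.1897 5.2520]
tr(P') = 19.5505


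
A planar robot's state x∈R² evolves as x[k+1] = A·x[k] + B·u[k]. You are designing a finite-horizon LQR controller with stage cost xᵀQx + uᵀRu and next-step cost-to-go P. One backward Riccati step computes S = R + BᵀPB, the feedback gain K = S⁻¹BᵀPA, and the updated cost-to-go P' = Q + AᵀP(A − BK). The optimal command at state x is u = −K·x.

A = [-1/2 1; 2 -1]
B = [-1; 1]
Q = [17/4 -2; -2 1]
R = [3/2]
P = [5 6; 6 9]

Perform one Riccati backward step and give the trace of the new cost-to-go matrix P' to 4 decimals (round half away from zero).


22.7143

BᵀP = [1.0000 3.0000]
S = R + BᵀPB = [3/2] + [2.0000] = [3.5000]
BᵀPA = [5.5000 -2.0000]
K = S⁻¹·BᵀPA = [1.5714 -0.5714]
A−BK = [1.0714 0.4286; 0.4286 -0.4286]
AᵀP(A−BK) = [16.6071 -2.3571; -2.3571 0.8571]
P' = Q + AᵀP(A−BK) = [20.8571 -4.3571; -4.3571 1.8571]
tr(P') = 22.7143


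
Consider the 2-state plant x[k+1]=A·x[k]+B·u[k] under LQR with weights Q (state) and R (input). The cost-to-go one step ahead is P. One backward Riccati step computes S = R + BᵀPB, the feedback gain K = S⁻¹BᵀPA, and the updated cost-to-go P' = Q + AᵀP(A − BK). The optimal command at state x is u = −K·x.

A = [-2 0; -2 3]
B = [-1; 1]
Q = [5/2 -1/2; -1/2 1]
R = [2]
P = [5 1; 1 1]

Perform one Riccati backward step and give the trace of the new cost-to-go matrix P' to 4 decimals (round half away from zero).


33.8333

BᵀP = [-4.0000 0.0000]
S = R + BᵀPB = [2] + [4.0000] = [6.0000]
BᵀPA = [8.0000 0.0000]
K = S⁻¹·BᵀPA = [1.3333 0.0000]
A−BK = [-0.6667 0.0000; -3.3333 3.0000]
AᵀP(A−BK) = [21.3333 -12.0000; -12.0000 9.0000]
P' = Q + AᵀP(A−BK) = [23.8333 -12.5000; -12.5000 10.0000]
tr(P') = 33.8333


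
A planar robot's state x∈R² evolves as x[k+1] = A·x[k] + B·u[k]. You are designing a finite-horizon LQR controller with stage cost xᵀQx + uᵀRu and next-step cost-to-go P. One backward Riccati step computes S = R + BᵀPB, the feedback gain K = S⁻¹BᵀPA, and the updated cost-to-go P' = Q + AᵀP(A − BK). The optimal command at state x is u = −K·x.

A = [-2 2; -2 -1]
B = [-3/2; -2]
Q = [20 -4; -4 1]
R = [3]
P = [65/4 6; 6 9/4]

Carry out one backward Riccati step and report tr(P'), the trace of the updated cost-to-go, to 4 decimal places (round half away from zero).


27.0704

BᵀP = [-36.3750 -13.5000]
S = R + BᵀPB = [3] + [81.5625] = [84.5625]
BᵀPA = [99.7500 -59.2500]
K = S⁻¹·BᵀPA = [1.1796 -0.7007]
A−BK = [-0.2306 0.9490; 0.3592 -2.4013]
AᵀP(A−BK) = [4.3348 -2.6086; -2.6086 1.7356]
P' = Q + AᵀP(A−BK) = [24.3348 -6.6086; -6.6086 2.7356]
tr(P') = 27.0704


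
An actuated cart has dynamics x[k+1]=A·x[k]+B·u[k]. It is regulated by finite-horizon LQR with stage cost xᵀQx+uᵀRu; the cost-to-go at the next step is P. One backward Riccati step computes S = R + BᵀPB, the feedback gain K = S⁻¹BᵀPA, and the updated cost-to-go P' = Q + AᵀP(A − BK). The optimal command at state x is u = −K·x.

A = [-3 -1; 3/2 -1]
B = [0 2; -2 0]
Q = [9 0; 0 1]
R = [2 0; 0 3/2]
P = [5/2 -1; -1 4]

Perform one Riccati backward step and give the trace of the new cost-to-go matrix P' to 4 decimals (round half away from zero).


BᵀP = [2.0000 -8.0000; 5.0000 -2.0000]
S = R + BᵀPB = [2 0; 0 3/2] + [16.0000 4.0000; 4.0000 10.0000] = [18.0000 4.0000; 4.0000 11.5000]
BᵀPA = [-18.0000 6.0000; -18.0000 -3.0000]
K = S⁻¹·BᵀPA = [-0.7068 0.4241; -1.3194 -0.4084]
A−BK = [-0.3613 -0.1832; 0.0864 -0.1518]
AᵀP(A−BK) = [4.0288 0.2827; 0.2827 0.7304]
P' = Q + AᵀP(A−BK) = [13.0288 0.2827; 0.2827 1.7304]
tr(P') = 14.7592

14.7592


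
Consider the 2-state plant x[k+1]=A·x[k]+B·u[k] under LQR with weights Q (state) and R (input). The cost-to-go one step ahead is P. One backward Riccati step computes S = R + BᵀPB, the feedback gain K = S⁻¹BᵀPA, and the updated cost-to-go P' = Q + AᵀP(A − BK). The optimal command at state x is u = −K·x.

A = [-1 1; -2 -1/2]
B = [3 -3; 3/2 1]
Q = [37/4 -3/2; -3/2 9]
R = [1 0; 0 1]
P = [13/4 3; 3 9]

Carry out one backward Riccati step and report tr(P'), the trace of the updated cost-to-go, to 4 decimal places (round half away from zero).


19.5787

BᵀP = [14.2500 22.5000; -6.7500 0.0000]
S = R + BᵀPB = [1 0; 0 1] + [76.5000 -20.2500; -20.2500 20.2500] = [77.5000 -20.2500; -20.2500 21.2500]
BᵀPA = [-59.2500 3.0000; 6.7500 -6.7500]
K = S⁻¹·BᵀPA = [-0.9075 -0.0590; -0.5471 -0.3738]
A−BK = [0.0811 0.0554; -0.0917 -0.0377]
AᵀP(A−BK) = [1.1752 0.2793; 0.2793 0.1535]
P' = Q + AᵀP(A−BK) = [10.4252 -1.2207; -1.2207 9.1535]
tr(P') = 19.5787


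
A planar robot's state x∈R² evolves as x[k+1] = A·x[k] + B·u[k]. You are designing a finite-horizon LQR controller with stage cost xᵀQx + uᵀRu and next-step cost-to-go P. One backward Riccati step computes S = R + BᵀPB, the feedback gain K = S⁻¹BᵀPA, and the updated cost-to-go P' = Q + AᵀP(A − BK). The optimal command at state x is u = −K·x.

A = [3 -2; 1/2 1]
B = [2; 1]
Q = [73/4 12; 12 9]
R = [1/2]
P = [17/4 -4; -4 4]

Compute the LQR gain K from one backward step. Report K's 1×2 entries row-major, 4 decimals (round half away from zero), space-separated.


2.0909 -2.3636

BᵀP = [4.5000 -4.0000]
S = R + BᵀPB = [1/2] + [5.0000] = [5.5000]
BᵀPA = [11.5000 -13.0000]
K = S⁻¹·BᵀPA = [2.0909 -2.3636]
A−BK = [-1.1818 2.7273; -1.5909 3.3636]
AᵀP(A−BK) = [3.2045 -4.3182; -4.3182 6.2727]
P' = Q + AᵀP(A−BK) = [21.4545 7.6818; 7.6818 15.2727]
tr(P') = 36.7273


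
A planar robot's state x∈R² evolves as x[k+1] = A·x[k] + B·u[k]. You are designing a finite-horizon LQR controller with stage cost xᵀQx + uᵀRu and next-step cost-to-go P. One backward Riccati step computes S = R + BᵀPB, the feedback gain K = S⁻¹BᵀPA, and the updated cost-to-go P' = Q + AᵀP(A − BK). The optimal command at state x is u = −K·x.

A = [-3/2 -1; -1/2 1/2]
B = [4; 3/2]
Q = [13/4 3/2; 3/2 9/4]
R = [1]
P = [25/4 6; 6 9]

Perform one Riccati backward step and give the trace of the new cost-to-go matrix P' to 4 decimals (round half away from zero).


6.9341

BᵀP = [34.0000 37.5000]
S = R + BᵀPB = [1] + [192.2500] = [193.2500]
BᵀPA = [-69.7500 -15.2500]
K = S⁻¹·BᵀPA = [-0.3609 -0.0789]
A−BK = [-0.0563 -0.6843; 0.0414 0.6184]
AᵀP(A−BK) = [0.1375 0.1208; 0.1208 1.2966]
P' = Q + AᵀP(A−BK) = [3.3875 1.6208; 1.6208 3.5466]
tr(P') = 6.9341


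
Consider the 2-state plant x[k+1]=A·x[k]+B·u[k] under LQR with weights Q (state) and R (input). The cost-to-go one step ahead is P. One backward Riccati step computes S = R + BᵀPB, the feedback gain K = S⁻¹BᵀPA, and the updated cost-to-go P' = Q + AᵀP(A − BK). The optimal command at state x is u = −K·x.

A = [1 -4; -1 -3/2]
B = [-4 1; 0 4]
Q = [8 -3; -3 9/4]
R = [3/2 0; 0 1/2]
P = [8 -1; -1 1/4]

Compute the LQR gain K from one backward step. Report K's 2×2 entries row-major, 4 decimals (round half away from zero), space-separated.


-0.2999 0.8967 -0.1775 -0.3673

BᵀP = [-32.0000 4.0000; 4.0000 0.0000]
S = R + BᵀPB = [3/2 0; 0 1/2] + [128.0000 -16.0000; -16.0000 4.0000] = [129.5000 -16.0000; -16.0000 4.5000]
BᵀPA = [-36.0000 122.0000; 4.0000 -16.0000]
K = S⁻¹·BᵀPA = [-0.2999 0.8967; -0.1775 -0.3673]
A−BK = [-0.0222 -0.0459; -0.2900 -0.0310]
AᵀP(A−BK) = [0.1628 -0.3744; -0.3744 1.2878]
P' = Q + AᵀP(A−BK) = [8.1628 -3.3744; -3.3744 3.5378]
tr(P') = 11.7006


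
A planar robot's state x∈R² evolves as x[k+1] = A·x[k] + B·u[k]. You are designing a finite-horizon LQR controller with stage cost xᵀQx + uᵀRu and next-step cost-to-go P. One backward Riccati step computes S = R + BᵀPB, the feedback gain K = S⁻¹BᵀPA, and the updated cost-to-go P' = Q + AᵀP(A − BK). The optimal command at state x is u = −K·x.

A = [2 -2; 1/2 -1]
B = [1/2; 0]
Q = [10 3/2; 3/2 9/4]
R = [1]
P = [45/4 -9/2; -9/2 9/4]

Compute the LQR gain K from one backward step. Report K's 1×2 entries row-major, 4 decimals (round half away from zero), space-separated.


BᵀP = [5.6250 -2.2500]
S = R + BᵀPB = [1] + [2.8125] = [3.8125]
BᵀPA = [10.1250 -9.0000]
K = S⁻¹·BᵀPA = [2.6557 -2.3607]
A−BK = [0.6721 -0.8197; 0.5000 -1.0000]
AᵀP(A−BK) = [9.6732 -8.7234; -8.7234 8.0041]
P' = Q + AᵀP(A−BK) = [19.6732 -7.2234; -7.2234 10.2541]
tr(P') = 29.9273

2.6557 -2.3607


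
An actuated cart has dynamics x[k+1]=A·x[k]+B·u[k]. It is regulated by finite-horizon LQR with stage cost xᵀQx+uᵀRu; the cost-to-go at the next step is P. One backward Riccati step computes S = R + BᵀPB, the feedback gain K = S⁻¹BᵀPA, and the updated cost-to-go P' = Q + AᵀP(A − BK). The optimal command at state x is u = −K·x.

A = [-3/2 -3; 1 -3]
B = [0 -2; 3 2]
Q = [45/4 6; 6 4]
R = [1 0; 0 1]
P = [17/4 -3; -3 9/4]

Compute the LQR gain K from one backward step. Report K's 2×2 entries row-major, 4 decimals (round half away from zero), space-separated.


0.1844 -0.3689 0.5184 0.4631

BᵀP = [-9.0000 6.7500; -14.5000 10.5000]
S = R + BᵀPB = [1 0; 0 1] + [20.2500 31.5000; 31.5000 50.0000] = [21.2500 31.5000; 31.5000 51.0000]
BᵀPA = [20.2500 6.7500; 32.2500 12.0000]
K = S⁻¹·BᵀPA = [0.1844 -0.3689; 0.5184 0.4631]
A−BK = [-0.4631 -2.0738; -0.5902 -2.8197]
AᵀP(A−BK) = [0.3581 0.4088; 0.4088 1.4324]
P' = Q + AᵀP(A−BK) = [11.6081 6.4088; 6.4088 5.4324]
tr(P') = 17.0405
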